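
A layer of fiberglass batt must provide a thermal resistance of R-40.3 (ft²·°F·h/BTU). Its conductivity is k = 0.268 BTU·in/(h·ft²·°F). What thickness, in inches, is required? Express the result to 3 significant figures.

L = R × k = 40.3 × 0.268 = 10.8 in

10.8 in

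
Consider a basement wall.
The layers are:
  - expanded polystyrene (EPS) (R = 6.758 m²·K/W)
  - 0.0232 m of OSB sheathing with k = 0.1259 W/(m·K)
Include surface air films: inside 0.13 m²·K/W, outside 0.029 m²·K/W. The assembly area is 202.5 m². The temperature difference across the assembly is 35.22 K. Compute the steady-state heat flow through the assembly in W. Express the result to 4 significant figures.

0.0232/0.1259 = 0.18427
R_total = 0.13 + 6.758 + 0.18427 + 0.029 = 7.1013 m²·K/W
Q = A·ΔT/R = 202.5 × 35.22 / 7.1013 = 1004.3 W

1004 W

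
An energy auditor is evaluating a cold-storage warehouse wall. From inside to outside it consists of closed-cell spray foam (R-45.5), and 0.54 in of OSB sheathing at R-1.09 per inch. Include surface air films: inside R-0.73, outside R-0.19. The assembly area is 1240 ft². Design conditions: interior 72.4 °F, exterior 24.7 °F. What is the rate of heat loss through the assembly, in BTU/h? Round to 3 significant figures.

1260 BTU/h

0.54 × 1.09 = 0.5886
R_total = 0.73 + 45.5 + 0.5886 + 0.19 = 47.01 ft²·°F·h/BTU
Q = A·ΔT/R = 1240 × (72.4 − 24.7) / 47.01 = 1258 BTU/h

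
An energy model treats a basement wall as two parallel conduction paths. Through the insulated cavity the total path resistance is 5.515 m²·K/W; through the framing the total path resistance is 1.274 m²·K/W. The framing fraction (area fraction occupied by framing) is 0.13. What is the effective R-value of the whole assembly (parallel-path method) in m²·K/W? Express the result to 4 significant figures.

3.849 m²·K/W

U_eff = 0.87/5.515 + 0.13/1.274 = 0.15775 + 0.10204 = 0.25979
R_eff = 1/U_eff = 3.8492 m²·K/W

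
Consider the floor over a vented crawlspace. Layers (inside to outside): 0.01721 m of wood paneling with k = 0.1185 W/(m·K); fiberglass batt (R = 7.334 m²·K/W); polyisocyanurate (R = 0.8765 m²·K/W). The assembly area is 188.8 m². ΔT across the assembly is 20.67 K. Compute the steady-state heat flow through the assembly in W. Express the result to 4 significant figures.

0.01721/0.1185 = 0.14523
R_total = 0.14523 + 7.334 + 0.8765 = 8.3557 m²·K/W
Q = A·ΔT/R = 188.8 × 20.67 / 8.3557 = 467.04 W

467.0 W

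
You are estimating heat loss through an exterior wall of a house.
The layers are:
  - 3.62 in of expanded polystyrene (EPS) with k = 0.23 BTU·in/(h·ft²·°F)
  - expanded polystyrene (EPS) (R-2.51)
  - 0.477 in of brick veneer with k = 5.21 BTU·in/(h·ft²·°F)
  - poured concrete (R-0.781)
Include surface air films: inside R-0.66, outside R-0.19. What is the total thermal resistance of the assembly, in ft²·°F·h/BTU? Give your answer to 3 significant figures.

20.0 ft²·°F·h/BTU

3.62/0.23 = 15.74
0.477/5.21 = 0.09155
R_total = 0.66 + 15.74 + 2.51 + 0.09155 + 0.781 + 0.19 = 19.97 ft²·°F·h/BTU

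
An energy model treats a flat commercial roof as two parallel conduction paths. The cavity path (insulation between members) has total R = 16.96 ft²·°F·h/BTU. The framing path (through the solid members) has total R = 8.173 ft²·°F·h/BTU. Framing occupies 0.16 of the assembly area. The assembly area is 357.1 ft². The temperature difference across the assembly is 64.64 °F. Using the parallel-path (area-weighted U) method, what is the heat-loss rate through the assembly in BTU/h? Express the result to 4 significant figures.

U_eff = 0.84/16.96 + 0.16/8.173 = 0.049528 + 0.019577 = 0.069105
R_eff = 1/U_eff = 14.471 ft²·°F·h/BTU
Q = 357.1 × 64.64 / 14.471 = 1595.1 BTU/h

1595 BTU/h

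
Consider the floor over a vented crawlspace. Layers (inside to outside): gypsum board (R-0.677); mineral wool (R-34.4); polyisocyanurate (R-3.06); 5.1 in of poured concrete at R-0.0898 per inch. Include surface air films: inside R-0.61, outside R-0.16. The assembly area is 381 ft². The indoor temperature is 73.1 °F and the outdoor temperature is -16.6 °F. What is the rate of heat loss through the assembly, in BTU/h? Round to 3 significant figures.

5.1 × 0.0898 = 0.458
R_total = 0.61 + 0.677 + 34.4 + 3.06 + 0.458 + 0.16 = 39.36 ft²·°F·h/BTU
Q = A·ΔT/R = 381 × (73.1 − (-16.6)) / 39.36 = 868.2 BTU/h

868 BTU/h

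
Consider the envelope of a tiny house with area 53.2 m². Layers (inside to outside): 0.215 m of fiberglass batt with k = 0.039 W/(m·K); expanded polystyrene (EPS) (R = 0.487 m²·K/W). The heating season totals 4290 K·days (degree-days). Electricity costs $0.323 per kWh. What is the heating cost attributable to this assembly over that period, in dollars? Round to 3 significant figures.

295 dollars

0.215/0.039 = 5.513
R_total = 5.513 + 0.487 = 6 m²·K/W
E = A × HDD × 24 / R / 1000 = 53.2 × 4290 × 24 / 6 / 1000 = 912.9 kWh
Cost = 912.9 × 0.323 = $294.9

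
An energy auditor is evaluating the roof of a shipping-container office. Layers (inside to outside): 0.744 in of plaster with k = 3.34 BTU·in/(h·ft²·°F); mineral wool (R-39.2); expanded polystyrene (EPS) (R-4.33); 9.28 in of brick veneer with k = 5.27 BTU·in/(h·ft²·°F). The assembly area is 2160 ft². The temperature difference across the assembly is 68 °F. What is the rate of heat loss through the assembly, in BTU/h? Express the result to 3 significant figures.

0.744/3.34 = 0.2228
9.28/5.27 = 1.761
R_total = 0.2228 + 39.2 + 4.33 + 1.761 = 45.51 ft²·°F·h/BTU
Q = A·ΔT/R = 2160 × 68 / 45.51 = 3227 BTU/h

3230 BTU/h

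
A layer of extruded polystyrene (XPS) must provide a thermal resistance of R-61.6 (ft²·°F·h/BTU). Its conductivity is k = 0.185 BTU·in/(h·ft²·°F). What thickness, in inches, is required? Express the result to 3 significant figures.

L = R × k = 61.6 × 0.185 = 11.4 in

11.4 in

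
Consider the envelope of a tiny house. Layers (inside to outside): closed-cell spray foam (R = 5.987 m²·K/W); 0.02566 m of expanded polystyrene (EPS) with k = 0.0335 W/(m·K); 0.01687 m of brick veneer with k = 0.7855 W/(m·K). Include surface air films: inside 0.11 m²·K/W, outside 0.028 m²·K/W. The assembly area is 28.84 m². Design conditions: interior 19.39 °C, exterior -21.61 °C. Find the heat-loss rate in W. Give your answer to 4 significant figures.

0.02566/0.0335 = 0.76597
0.01687/0.7855 = 0.021477
R_total = 0.11 + 5.987 + 0.76597 + 0.021477 + 0.028 = 6.9124 m²·K/W
Q = A·ΔT/R = 28.84 × (19.39 − (-21.61)) / 6.9124 = 171.06 W

171.1 W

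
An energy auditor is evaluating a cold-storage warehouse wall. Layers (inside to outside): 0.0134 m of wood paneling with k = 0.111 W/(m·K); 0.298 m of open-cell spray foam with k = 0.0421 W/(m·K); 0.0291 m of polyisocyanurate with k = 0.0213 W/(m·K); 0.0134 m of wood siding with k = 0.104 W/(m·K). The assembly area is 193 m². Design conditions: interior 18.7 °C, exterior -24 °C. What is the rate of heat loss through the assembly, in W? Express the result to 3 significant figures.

948 W

0.0134/0.111 = 0.1207
0.298/0.0421 = 7.078
0.0291/0.0213 = 1.366
0.0134/0.104 = 0.1288
R_total = 0.1207 + 7.078 + 1.366 + 0.1288 = 8.694 m²·K/W
Q = A·ΔT/R = 193 × (18.7 − (-24)) / 8.694 = 947.9 W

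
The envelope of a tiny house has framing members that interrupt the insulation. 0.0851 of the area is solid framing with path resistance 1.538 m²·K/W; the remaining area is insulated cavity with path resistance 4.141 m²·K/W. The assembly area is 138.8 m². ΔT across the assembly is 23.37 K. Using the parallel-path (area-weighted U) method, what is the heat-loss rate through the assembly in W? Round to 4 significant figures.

896.1 W

U_eff = 0.9149/4.141 + 0.0851/1.538 = 0.22094 + 0.055332 = 0.27627
R_eff = 1/U_eff = 3.6197 m²·K/W
Q = 138.8 × 23.37 / 3.6197 = 896.15 W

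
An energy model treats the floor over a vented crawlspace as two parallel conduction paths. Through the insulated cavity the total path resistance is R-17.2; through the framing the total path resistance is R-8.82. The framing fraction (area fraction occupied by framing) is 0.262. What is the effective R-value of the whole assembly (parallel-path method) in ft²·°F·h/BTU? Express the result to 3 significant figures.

13.8 ft²·°F·h/BTU

U_eff = 0.738/17.2 + 0.262/8.82 = 0.04291 + 0.02971 = 0.07261
R_eff = 1/U_eff = 13.77 ft²·°F·h/BTU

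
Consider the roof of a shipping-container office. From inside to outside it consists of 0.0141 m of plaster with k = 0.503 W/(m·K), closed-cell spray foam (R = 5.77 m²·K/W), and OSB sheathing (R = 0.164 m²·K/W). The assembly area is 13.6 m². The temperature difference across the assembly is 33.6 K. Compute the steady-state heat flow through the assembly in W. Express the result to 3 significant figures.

76.6 W

0.0141/0.503 = 0.02803
R_total = 0.02803 + 5.77 + 0.164 = 5.962 m²·K/W
Q = A·ΔT/R = 13.6 × 33.6 / 5.962 = 76.65 W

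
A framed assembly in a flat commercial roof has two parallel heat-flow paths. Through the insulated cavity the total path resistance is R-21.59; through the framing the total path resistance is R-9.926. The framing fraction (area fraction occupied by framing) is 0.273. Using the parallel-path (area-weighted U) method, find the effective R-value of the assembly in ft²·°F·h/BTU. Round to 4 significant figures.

U_eff = 0.727/21.59 + 0.273/9.926 = 0.033673 + 0.027504 = 0.061177
R_eff = 1/U_eff = 16.346 ft²·°F·h/BTU

16.35 ft²·°F·h/BTU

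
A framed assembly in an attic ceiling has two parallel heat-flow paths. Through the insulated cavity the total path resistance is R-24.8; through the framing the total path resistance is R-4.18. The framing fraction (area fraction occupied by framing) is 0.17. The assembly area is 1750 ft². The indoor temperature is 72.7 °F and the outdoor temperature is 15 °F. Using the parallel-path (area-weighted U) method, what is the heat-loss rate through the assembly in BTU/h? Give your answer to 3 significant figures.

U_eff = 0.83/24.8 + 0.17/4.18 = 0.03347 + 0.04067 = 0.07414
R_eff = 1/U_eff = 13.49 ft²·°F·h/BTU
Q = 1750 × (72.7 − 15) / 13.49 = 7486 BTU/h

7490 BTU/h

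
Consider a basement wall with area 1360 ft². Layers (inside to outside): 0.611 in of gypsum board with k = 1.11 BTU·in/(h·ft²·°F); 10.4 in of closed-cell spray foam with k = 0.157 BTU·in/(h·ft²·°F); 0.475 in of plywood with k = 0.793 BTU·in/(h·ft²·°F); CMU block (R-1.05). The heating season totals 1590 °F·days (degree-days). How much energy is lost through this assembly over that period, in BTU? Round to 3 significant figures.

758000 BTU

0.611/1.11 = 0.5505
10.4/0.157 = 66.24
0.475/0.793 = 0.599
R_total = 0.5505 + 66.24 + 0.599 + 1.05 = 68.44 ft²·°F·h/BTU
E = A × HDD × 24 / R = 1360 × 1590 × 24 / 68.44 = 758300 BTU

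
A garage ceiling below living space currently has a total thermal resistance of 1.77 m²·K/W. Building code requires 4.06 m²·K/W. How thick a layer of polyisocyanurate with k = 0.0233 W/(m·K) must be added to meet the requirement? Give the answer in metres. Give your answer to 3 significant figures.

ΔR = 4.06 − 1.77 = 2.29 m²·K/W
L = ΔR × k = 2.29 × 0.0233 = 0.05336 m

0.0534 m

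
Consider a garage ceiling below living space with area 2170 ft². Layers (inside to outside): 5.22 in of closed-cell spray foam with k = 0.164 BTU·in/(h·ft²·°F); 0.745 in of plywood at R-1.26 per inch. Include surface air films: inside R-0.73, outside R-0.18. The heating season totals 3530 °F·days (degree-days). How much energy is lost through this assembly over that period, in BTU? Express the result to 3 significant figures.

5460000 BTU

5.22/0.164 = 31.83
0.745 × 1.26 = 0.9387
R_total = 0.73 + 31.83 + 0.9387 + 0.18 = 33.68 ft²·°F·h/BTU
E = A × HDD × 24 / R = 2170 × 3530 × 24 / 33.68 = 5459000 BTU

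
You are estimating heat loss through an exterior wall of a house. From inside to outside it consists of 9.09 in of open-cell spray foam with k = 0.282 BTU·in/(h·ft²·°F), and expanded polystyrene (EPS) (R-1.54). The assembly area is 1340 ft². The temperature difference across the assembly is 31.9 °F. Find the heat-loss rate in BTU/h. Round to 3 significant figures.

1270 BTU/h

9.09/0.282 = 32.23
R_total = 32.23 + 1.54 = 33.77 ft²·°F·h/BTU
Q = A·ΔT/R = 1340 × 31.9 / 33.77 = 1266 BTU/h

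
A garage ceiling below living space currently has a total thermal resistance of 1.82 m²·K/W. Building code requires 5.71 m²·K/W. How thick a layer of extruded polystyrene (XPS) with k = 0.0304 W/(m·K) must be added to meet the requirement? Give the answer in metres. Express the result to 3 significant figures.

ΔR = 5.71 − 1.82 = 3.89 m²·K/W
L = ΔR × k = 3.89 × 0.0304 = 0.1183 m

0.118 m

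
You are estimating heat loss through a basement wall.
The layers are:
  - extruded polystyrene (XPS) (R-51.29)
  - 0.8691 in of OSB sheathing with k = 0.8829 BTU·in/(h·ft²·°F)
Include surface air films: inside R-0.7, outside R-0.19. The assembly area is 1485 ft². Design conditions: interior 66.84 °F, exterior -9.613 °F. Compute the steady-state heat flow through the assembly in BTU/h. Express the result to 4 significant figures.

0.8691/0.8829 = 0.98437
R_total = 0.7 + 51.29 + 0.98437 + 0.19 = 53.164 ft²·°F·h/BTU
Q = A·ΔT/R = 1485 × (66.84 − (-9.613)) / 53.164 = 2135.5 BTU/h

2136 BTU/h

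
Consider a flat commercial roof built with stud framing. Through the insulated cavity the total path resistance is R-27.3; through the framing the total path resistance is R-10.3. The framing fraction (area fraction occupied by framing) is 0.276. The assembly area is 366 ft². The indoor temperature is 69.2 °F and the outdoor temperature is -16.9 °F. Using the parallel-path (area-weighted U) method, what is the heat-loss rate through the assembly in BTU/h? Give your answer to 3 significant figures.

U_eff = 0.724/27.3 + 0.276/10.3 = 0.02652 + 0.0268 = 0.05332
R_eff = 1/U_eff = 18.76 ft²·°F·h/BTU
Q = 366 × (69.2 − (-16.9)) / 18.76 = 1680 BTU/h

1680 BTU/h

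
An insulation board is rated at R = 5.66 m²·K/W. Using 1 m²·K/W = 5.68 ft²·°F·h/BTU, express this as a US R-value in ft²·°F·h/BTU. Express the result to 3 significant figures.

32.1 ft²·°F·h/BTU

R_US = 5.66 × 5.68 = 32.15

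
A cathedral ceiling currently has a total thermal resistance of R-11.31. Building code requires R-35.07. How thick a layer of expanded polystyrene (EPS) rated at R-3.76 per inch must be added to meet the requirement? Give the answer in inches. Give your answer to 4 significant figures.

ΔR = 35.07 − 11.31 = 23.76 ft²·°F·h/BTU
L = ΔR / (R/in) = 23.76/3.76 = 6.3191 in

6.319 in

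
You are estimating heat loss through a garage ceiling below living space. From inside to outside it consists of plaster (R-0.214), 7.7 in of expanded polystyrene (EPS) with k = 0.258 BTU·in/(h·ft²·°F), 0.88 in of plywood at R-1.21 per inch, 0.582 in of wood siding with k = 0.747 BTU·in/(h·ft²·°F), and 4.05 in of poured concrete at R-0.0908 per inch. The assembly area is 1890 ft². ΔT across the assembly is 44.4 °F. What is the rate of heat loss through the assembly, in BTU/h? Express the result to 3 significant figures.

2600 BTU/h

7.7/0.258 = 29.84
0.88 × 1.21 = 1.065
0.582/0.747 = 0.7791
4.05 × 0.0908 = 0.3677
R_total = 0.214 + 29.84 + 1.065 + 0.7791 + 0.3677 = 32.27 ft²·°F·h/BTU
Q = A·ΔT/R = 1890 × 44.4 / 32.27 = 2600 BTU/h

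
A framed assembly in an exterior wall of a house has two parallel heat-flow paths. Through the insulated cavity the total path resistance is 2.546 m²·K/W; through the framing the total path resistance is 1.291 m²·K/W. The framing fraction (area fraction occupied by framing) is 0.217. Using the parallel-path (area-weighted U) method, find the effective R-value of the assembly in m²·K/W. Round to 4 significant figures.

U_eff = 0.783/2.546 + 0.217/1.291 = 0.30754 + 0.16809 = 0.47563
R_eff = 1/U_eff = 2.1025 m²·K/W

2.102 m²·K/W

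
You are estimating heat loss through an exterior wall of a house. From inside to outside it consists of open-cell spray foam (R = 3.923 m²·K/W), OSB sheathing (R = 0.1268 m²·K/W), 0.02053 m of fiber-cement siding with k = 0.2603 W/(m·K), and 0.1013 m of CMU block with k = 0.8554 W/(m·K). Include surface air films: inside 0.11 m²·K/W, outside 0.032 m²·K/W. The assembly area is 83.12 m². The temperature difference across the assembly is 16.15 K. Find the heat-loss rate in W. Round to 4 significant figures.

305.8 W

0.02053/0.2603 = 0.078871
0.1013/0.8554 = 0.11842
R_total = 0.11 + 3.923 + 0.1268 + 0.078871 + 0.11842 + 0.032 = 4.3891 m²·K/W
Q = A·ΔT/R = 83.12 × 16.15 / 4.3891 = 305.85 W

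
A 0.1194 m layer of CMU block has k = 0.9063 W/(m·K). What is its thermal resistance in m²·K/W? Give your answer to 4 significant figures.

R = L/k = 0.1194/0.9063 = 0.13174 m²·K/W

0.1317 m²·K/W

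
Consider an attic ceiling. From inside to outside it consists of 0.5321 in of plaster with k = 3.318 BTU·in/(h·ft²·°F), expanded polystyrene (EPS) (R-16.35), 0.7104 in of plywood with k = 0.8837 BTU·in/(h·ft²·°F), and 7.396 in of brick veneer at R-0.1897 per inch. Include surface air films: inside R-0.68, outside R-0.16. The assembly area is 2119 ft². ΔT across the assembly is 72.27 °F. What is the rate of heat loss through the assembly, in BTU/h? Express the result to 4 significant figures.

7830 BTU/h

0.5321/3.318 = 0.16037
0.7104/0.8837 = 0.80389
7.396 × 0.1897 = 1.403
R_total = 0.68 + 0.16037 + 16.35 + 0.80389 + 1.403 + 0.16 = 19.557 ft²·°F·h/BTU
Q = A·ΔT/R = 2119 × 72.27 / 19.557 = 7830.3 BTU/h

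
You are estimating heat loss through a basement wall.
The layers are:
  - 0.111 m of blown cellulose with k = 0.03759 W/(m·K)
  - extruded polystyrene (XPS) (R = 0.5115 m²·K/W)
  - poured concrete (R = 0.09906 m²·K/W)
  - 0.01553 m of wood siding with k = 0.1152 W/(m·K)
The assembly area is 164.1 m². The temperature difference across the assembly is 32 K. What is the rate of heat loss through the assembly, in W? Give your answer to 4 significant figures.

1420 W

0.111/0.03759 = 2.9529
0.01553/0.1152 = 0.13481
R_total = 2.9529 + 0.5115 + 0.09906 + 0.13481 = 3.6983 m²·K/W
Q = A·ΔT/R = 164.1 × 32 / 3.6983 = 1419.9 W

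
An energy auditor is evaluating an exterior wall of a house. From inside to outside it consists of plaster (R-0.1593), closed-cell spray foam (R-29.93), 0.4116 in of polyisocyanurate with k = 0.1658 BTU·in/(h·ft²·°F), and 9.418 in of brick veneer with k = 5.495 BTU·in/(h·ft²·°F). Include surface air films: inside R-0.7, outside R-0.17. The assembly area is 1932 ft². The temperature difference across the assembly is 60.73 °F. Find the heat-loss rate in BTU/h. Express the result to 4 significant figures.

0.4116/0.1658 = 2.4825
9.418/5.495 = 1.7139
R_total = 0.7 + 0.1593 + 29.93 + 2.4825 + 1.7139 + 0.17 = 35.156 ft²·°F·h/BTU
Q = A·ΔT/R = 1932 × 60.73 / 35.156 = 3337.4 BTU/h

3337 BTU/h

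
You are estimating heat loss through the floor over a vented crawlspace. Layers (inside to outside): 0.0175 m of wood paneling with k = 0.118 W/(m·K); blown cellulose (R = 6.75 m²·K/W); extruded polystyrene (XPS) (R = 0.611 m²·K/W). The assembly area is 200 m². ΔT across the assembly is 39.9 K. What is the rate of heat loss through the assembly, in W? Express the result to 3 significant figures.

0.0175/0.118 = 0.1483
R_total = 0.1483 + 6.75 + 0.611 = 7.509 m²·K/W
Q = A·ΔT/R = 200 × 39.9 / 7.509 = 1063 W

1060 W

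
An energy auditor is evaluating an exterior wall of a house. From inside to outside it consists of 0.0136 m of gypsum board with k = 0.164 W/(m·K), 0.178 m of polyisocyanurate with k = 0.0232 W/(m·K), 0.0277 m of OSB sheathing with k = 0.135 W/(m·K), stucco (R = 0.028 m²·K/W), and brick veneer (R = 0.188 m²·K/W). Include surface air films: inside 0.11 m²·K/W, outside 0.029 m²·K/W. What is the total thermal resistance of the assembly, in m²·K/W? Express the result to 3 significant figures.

8.32 m²·K/W

0.0136/0.164 = 0.08293
0.178/0.0232 = 7.672
0.0277/0.135 = 0.2052
R_total = 0.11 + 0.08293 + 7.672 + 0.2052 + 0.028 + 0.188 + 0.029 = 8.316 m²·K/W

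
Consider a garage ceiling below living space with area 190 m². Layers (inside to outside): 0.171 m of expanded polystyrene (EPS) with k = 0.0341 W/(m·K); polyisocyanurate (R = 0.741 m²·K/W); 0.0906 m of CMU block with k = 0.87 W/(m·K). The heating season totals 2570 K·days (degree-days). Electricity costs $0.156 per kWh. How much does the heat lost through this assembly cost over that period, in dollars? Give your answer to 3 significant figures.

0.171/0.0341 = 5.015
0.0906/0.87 = 0.1041
R_total = 5.015 + 0.741 + 0.1041 = 5.86 m²·K/W
E = A × HDD × 24 / R / 1000 = 190 × 2570 × 24 / 5.86 / 1000 = 2000 kWh
Cost = 2000 × 0.156 = $312

312 dollars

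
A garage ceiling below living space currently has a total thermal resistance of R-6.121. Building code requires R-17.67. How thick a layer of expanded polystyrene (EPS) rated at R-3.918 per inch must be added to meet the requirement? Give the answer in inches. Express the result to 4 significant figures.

ΔR = 17.67 − 6.121 = 11.549 ft²·°F·h/BTU
L = ΔR / (R/in) = 11.549/3.918 = 2.9477 in

2.948 in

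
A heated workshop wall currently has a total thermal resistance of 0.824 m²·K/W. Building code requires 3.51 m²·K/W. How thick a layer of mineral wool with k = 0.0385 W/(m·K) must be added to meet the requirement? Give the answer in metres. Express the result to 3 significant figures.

ΔR = 3.51 − 0.824 = 2.686 m²·K/W
L = ΔR × k = 2.686 × 0.0385 = 0.1034 m

0.103 m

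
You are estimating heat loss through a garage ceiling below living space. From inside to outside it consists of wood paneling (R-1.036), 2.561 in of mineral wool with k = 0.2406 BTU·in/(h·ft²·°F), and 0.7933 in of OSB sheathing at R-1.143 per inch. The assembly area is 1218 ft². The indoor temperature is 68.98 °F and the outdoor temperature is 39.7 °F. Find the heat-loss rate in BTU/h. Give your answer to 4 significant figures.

2.561/0.2406 = 10.644
0.7933 × 1.143 = 0.90674
R_total = 1.036 + 10.644 + 0.90674 = 12.587 ft²·°F·h/BTU
Q = A·ΔT/R = 1218 × (68.98 − 39.7) / 12.587 = 2833.3 BTU/h

2833 BTU/h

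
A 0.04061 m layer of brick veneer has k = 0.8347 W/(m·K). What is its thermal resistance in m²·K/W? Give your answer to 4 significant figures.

R = L/k = 0.04061/0.8347 = 0.048652 m²·K/W

0.04865 m²·K/W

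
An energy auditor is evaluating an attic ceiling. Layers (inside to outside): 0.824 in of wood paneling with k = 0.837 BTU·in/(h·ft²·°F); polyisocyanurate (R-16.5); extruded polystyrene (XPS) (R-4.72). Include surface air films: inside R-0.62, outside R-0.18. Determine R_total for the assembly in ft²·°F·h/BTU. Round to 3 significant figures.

0.824/0.837 = 0.9845
R_total = 0.62 + 0.9845 + 16.5 + 4.72 + 0.18 = 23 ft²·°F·h/BTU

23.0 ft²·°F·h/BTU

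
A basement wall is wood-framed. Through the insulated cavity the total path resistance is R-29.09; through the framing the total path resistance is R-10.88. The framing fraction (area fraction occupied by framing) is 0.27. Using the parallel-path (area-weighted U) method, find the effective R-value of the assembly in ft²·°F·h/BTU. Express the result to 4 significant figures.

U_eff = 0.73/29.09 + 0.27/10.88 = 0.025095 + 0.024816 = 0.049911
R_eff = 1/U_eff = 20.036 ft²·°F·h/BTU

20.04 ft²·°F·h/BTU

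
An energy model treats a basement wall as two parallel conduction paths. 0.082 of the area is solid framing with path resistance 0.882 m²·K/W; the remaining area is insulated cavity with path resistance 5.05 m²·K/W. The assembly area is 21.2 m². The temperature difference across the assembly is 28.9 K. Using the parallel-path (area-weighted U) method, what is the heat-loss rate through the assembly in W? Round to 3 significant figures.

168 W

U_eff = 0.918/5.05 + 0.082/0.882 = 0.1818 + 0.09297 = 0.2748
R_eff = 1/U_eff = 3.64 m²·K/W
Q = 21.2 × 28.9 / 3.64 = 168.3 W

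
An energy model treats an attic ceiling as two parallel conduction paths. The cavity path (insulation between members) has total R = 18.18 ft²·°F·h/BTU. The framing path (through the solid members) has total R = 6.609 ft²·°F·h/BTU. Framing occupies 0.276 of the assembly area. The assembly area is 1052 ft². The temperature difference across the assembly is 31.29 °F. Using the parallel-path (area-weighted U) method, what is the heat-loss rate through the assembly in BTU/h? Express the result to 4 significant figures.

U_eff = 0.724/18.18 + 0.276/6.609 = 0.039824 + 0.041761 = 0.081585
R_eff = 1/U_eff = 12.257 ft²·°F·h/BTU
Q = 1052 × 31.29 / 12.257 = 2685.5 BTU/h

2686 BTU/h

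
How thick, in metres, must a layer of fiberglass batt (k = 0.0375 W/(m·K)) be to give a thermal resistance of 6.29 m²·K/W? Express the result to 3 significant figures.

L = R·k = 6.29 × 0.0375 = 0.2359 m

0.236 m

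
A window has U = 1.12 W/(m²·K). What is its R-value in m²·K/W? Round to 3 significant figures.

R = 1/U = 1/1.12 = 0.8929

0.893 m²·K/W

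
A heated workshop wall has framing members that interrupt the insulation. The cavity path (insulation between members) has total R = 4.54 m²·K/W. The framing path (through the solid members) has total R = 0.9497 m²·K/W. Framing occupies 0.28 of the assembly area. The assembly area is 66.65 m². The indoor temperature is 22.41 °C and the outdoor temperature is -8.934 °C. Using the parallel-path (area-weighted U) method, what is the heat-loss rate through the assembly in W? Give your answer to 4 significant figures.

947.2 W

U_eff = 0.72/4.54 + 0.28/0.9497 = 0.15859 + 0.29483 = 0.45342
R_eff = 1/U_eff = 2.2055 m²·K/W
Q = 66.65 × (22.41 − (-8.934)) / 2.2055 = 947.23 W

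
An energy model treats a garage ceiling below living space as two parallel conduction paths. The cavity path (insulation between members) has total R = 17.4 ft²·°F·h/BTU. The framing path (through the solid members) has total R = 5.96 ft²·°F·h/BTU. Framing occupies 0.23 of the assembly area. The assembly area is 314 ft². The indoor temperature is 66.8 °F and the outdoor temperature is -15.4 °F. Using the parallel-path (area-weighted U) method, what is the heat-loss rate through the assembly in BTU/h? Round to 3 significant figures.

U_eff = 0.77/17.4 + 0.23/5.96 = 0.04425 + 0.03859 = 0.08284
R_eff = 1/U_eff = 12.07 ft²·°F·h/BTU
Q = 314 × (66.8 − (-15.4)) / 12.07 = 2138 BTU/h

2140 BTU/h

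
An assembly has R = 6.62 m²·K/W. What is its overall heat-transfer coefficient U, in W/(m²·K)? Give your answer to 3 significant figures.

U = 1/R = 1/6.62 = 0.1511

0.151 W/(m²·K)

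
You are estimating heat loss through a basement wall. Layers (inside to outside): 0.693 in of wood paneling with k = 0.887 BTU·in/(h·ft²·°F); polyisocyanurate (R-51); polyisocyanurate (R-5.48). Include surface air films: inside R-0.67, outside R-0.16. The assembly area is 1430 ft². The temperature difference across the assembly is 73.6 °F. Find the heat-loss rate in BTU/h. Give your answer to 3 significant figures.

0.693/0.887 = 0.7813
R_total = 0.67 + 0.7813 + 51 + 5.48 + 0.16 = 58.09 ft²·°F·h/BTU
Q = A·ΔT/R = 1430 × 73.6 / 58.09 = 1812 BTU/h

1810 BTU/h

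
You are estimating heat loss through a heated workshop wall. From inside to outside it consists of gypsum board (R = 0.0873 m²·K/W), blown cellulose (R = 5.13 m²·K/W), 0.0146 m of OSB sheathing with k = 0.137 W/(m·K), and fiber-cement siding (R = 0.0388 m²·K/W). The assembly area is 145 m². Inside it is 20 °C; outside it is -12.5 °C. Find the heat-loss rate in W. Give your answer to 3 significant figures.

0.0146/0.137 = 0.1066
R_total = 0.0873 + 5.13 + 0.1066 + 0.0388 = 5.363 m²·K/W
Q = A·ΔT/R = 145 × (20 − (-12.5)) / 5.363 = 878.8 W

879 W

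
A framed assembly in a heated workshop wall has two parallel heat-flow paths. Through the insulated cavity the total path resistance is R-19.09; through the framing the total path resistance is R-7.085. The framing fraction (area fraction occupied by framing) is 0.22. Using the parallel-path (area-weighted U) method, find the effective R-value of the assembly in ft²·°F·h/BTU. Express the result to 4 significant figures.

U_eff = 0.78/19.09 + 0.22/7.085 = 0.040859 + 0.031052 = 0.071911
R_eff = 1/U_eff = 13.906 ft²·°F·h/BTU

13.91 ft²·°F·h/BTU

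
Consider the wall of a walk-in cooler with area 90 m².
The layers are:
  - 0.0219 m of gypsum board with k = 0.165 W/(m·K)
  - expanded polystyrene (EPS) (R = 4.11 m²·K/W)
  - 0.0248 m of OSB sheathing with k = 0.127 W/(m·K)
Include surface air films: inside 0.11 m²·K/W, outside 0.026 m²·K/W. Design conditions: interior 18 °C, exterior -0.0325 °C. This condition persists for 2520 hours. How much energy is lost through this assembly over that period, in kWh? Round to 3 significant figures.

0.0219/0.165 = 0.1327
0.0248/0.127 = 0.1953
R_total = 0.11 + 0.1327 + 4.11 + 0.1953 + 0.026 = 4.574 m²·K/W
Q = 90 × (18 − (-0.0325)) / 4.574 = 354.8 W
E = 354.8 W × 2520 h / 1000 = 894.1 kWh

894 kWh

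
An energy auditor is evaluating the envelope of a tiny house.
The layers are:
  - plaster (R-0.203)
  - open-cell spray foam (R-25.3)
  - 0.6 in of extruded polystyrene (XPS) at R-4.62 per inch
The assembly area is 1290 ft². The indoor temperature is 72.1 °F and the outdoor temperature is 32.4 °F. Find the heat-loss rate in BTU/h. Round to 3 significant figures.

1810 BTU/h

0.6 × 4.62 = 2.772
R_total = 0.203 + 25.3 + 2.772 = 28.28 ft²·°F·h/BTU
Q = A·ΔT/R = 1290 × (72.1 − 32.4) / 28.28 = 1811 BTU/h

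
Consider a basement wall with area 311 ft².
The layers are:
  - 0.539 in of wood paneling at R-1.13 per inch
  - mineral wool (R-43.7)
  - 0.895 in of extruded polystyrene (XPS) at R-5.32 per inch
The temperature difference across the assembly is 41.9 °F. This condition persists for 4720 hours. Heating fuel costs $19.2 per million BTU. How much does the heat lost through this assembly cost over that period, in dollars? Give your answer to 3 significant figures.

24.1 dollars

0.539 × 1.13 = 0.6091
0.895 × 5.32 = 4.761
R_total = 0.6091 + 43.7 + 4.761 = 49.07 ft²·°F·h/BTU
Q = 311 × 41.9 / 49.07 = 265.6 BTU/h
E = 265.6 × 4720 = 1253000 BTU
Cost = 1253000/10⁶ × 19.2 = $24.07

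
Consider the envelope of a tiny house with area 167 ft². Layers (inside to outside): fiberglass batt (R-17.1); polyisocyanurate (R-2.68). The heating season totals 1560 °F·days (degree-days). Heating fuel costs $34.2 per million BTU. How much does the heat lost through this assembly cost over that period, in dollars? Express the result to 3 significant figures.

10.8 dollars

R_total = 17.1 + 2.68 = 19.78 ft²·°F·h/BTU
E = A × HDD × 24 / R = 167 × 1560 × 24 / 19.78 = 316100 BTU
Cost = 316100/10⁶ × 34.2 = $10.81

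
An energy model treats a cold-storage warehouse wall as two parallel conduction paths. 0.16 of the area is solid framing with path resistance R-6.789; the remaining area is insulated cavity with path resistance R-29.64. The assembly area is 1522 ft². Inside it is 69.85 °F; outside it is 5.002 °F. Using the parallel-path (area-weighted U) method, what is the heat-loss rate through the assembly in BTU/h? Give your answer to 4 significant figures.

5123 BTU/h

U_eff = 0.84/29.64 + 0.16/6.789 = 0.02834 + 0.023568 = 0.051908
R_eff = 1/U_eff = 19.265 ft²·°F·h/BTU
Q = 1522 × (69.85 − 5.002) / 19.265 = 5123.2 BTU/h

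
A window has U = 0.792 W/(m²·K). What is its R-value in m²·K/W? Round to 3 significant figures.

1.26 m²·K/W

R = 1/U = 1/0.792 = 1.263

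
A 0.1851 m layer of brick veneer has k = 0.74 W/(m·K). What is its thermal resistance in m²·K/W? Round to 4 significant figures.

0.2501 m²·K/W

R = L/k = 0.1851/0.74 = 0.25014 m²·K/W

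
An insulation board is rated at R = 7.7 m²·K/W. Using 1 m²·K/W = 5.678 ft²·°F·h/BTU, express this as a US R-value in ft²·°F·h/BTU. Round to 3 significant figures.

R_US = 7.7 × 5.678 = 43.72

43.7 ft²·°F·h/BTU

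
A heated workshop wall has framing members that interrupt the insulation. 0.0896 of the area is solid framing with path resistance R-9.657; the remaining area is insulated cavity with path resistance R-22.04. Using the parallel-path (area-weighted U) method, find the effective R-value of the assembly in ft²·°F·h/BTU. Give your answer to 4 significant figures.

19.77 ft²·°F·h/BTU

U_eff = 0.9104/22.04 + 0.0896/9.657 = 0.041307 + 0.0092782 = 0.050585
R_eff = 1/U_eff = 19.769 ft²·°F·h/BTU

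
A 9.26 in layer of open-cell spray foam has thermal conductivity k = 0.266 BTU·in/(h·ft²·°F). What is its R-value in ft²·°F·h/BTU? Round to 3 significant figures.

R = L/k = 9.26/0.266 = 34.81 ft²·°F·h/BTU

34.8 ft²·°F·h/BTU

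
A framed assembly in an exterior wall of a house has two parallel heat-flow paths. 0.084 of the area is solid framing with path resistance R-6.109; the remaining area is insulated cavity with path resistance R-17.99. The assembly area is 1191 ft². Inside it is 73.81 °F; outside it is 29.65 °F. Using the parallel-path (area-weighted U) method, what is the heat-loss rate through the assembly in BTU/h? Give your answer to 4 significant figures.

3401 BTU/h

U_eff = 0.916/17.99 + 0.084/6.109 = 0.050917 + 0.01375 = 0.064667
R_eff = 1/U_eff = 15.464 ft²·°F·h/BTU
Q = 1191 × (73.81 − 29.65) / 15.464 = 3401.2 BTU/h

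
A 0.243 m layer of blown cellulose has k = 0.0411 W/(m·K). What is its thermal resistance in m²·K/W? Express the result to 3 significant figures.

R = L/k = 0.243/0.0411 = 5.912 m²·K/W

5.91 m²·K/W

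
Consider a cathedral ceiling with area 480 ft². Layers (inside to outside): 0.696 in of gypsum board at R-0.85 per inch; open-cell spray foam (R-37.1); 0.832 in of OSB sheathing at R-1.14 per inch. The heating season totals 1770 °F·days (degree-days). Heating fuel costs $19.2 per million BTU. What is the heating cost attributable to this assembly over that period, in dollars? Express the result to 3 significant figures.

0.696 × 0.85 = 0.5916
0.832 × 1.14 = 0.9485
R_total = 0.5916 + 37.1 + 0.9485 = 38.64 ft²·°F·h/BTU
E = A × HDD × 24 / R = 480 × 1770 × 24 / 38.64 = 527700 BTU
Cost = 527700/10⁶ × 19.2 = $10.13

10.1 dollars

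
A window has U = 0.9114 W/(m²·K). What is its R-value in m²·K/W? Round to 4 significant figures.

R = 1/U = 1/0.9114 = 1.0972

1.097 m²·K/W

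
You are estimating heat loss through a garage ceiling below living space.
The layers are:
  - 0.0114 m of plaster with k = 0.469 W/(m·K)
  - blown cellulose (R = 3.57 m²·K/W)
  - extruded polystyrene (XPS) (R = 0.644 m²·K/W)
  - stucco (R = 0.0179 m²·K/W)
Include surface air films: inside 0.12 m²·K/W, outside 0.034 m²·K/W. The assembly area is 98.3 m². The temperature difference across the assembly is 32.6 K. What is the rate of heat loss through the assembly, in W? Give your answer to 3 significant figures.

0.0114/0.469 = 0.02431
R_total = 0.12 + 0.02431 + 3.57 + 0.644 + 0.0179 + 0.034 = 4.41 m²·K/W
Q = A·ΔT/R = 98.3 × 32.6 / 4.41 = 726.6 W

727 W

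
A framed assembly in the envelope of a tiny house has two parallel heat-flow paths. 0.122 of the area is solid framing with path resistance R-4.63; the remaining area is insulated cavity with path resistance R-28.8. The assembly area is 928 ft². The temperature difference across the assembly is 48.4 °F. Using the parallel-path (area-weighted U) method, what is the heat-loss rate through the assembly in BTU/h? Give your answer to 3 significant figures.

2550 BTU/h

U_eff = 0.878/28.8 + 0.122/4.63 = 0.03049 + 0.02635 = 0.05684
R_eff = 1/U_eff = 17.59 ft²·°F·h/BTU
Q = 928 × 48.4 / 17.59 = 2553 BTU/h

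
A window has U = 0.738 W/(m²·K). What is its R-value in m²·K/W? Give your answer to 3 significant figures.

1.36 m²·K/W

R = 1/U = 1/0.738 = 1.355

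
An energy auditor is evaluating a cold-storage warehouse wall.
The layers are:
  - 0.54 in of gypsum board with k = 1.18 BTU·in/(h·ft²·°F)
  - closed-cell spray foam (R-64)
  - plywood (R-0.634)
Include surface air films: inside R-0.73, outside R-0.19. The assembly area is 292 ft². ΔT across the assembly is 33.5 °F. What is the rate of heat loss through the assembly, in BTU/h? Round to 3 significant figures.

0.54/1.18 = 0.4576
R_total = 0.73 + 0.4576 + 64 + 0.634 + 0.19 = 66.01 ft²·°F·h/BTU
Q = A·ΔT/R = 292 × 33.5 / 66.01 = 148.2 BTU/h

148 BTU/h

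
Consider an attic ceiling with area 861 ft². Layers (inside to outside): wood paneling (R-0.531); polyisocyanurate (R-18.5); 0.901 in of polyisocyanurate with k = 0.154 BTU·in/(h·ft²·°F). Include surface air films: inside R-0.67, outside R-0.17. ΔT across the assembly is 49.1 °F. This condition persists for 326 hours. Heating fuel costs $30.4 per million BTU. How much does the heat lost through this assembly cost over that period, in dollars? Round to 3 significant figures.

0.901/0.154 = 5.851
R_total = 0.67 + 0.531 + 18.5 + 5.851 + 0.17 = 25.72 ft²·°F·h/BTU
Q = 861 × 49.1 / 25.72 = 1644 BTU/h
E = 1644 × 326 = 535800 BTU
Cost = 535800/10⁶ × 30.4 = $16.29

16.3 dollars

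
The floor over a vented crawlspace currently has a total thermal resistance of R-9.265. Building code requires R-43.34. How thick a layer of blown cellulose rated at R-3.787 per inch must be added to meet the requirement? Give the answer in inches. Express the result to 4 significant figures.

ΔR = 43.34 − 9.265 = 34.075 ft²·°F·h/BTU
L = ΔR / (R/in) = 34.075/3.787 = 8.9979 in

8.998 in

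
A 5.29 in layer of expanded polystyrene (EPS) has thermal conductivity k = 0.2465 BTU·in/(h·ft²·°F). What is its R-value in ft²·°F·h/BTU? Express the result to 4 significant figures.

R = L/k = 5.29/0.2465 = 21.46 ft²·°F·h/BTU

21.46 ft²·°F·h/BTU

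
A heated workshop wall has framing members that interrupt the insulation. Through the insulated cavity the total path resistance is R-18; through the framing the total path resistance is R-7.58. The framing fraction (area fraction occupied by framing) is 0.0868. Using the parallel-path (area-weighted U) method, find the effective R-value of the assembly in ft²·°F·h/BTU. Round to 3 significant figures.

16.1 ft²·°F·h/BTU

U_eff = 0.9132/18 + 0.0868/7.58 = 0.05073 + 0.01145 = 0.06218
R_eff = 1/U_eff = 16.08 ft²·°F·h/BTU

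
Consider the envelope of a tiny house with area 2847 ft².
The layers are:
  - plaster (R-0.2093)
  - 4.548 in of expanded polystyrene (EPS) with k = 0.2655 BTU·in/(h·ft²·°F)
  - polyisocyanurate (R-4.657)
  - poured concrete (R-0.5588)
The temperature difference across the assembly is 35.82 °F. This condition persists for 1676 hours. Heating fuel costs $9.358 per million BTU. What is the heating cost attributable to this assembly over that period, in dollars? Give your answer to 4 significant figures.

4.548/0.2655 = 17.13
R_total = 0.2093 + 17.13 + 4.657 + 0.5588 = 22.555 ft²·°F·h/BTU
Q = 2847 × 35.82 / 22.555 = 4521.4 BTU/h
E = 4521.4 × 1676 = 7577800 BTU
Cost = 7577800/10⁶ × 9.358 = $70.913

70.91 dollars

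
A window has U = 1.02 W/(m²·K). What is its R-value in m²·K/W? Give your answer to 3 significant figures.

0.980 m²·K/W

R = 1/U = 1/1.02 = 0.9804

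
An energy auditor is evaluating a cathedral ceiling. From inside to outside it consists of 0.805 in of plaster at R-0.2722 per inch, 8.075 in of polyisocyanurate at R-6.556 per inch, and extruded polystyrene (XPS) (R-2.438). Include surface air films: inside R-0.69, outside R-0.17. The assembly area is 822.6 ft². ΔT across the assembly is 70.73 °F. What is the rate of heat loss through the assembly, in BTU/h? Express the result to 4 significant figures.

1031 BTU/h

0.805 × 0.2722 = 0.21912
8.075 × 6.556 = 52.94
R_total = 0.69 + 0.21912 + 52.94 + 2.438 + 0.17 = 56.457 ft²·°F·h/BTU
Q = A·ΔT/R = 822.6 × 70.73 / 56.457 = 1030.6 BTU/h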